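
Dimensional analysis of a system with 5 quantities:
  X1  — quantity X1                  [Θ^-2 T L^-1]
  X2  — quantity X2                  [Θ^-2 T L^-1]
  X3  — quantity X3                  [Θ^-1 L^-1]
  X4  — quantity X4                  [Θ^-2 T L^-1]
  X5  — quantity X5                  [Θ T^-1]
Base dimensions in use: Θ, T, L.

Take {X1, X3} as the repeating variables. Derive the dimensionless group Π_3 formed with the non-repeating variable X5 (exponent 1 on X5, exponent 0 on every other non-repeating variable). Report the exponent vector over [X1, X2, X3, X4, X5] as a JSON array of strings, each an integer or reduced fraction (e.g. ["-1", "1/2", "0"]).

Exponent matrix [Θ,T,L] × [X1,X2,X3,X4,X5]:
  Θ: [-2 -2 -1 -2  1]
  T: [ 1  1  0  1 -1]
  L: [-1 -1 -1 -1  0]
RREF → pivots at {X1,X3} ⇒ r = 2
Repeat: X1,X3; free: X2,X4,X5
RREF:
  r0: [   1    1    0    1   -1]
  r1: [   0    0    1    0    1]
  r2: [   0    0    0    0    0]
Fix exponent of X5 at 1, X2 at 0, X4 at 0; solve each RREF row for its pivot's exponent:
  r0: exp(X1) + (-1)·1 = 0 ⇒ exp(X1) = 1
  r1: exp(X3) + (1)·1 = 0 ⇒ exp(X3) = -1
Π_3 = X1 · X3^-1 · X5

["1", "0", "-1", "0", "1"]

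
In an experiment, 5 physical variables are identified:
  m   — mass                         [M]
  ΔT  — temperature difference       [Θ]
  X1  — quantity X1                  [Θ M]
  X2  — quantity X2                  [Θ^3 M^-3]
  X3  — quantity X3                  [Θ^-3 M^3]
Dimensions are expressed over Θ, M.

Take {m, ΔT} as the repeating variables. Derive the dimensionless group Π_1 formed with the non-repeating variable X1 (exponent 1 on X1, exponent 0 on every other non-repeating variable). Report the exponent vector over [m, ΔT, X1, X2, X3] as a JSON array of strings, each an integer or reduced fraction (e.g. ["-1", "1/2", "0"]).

["-1", "-1", "1", "0", "0"]

Exponent matrix [Θ,M] × [m,ΔT,X1,X2,X3]:
  Θ: [ 0  1  1  3 -3]
  M: [ 1  0  1 -3  3]
Row reduction gives pivot columns m,ΔT; rank = 2
Repeat: m,ΔT; free: X1,X2,X3
RREF:
  r0: [   1    0    1   -3    3]
  r1: [   0    1    1    3   -3]
Fix exponent of X1 at 1, X2 at 0, X3 at 0; solve each RREF row for its pivot's exponent:
  r0: exp(m) + (1)·1 = 0 ⇒ exp(m) = -1
  r1: exp(ΔT) + (1)·1 = 0 ⇒ exp(ΔT) = -1
Π_1 = m^-1 · ΔT^-1 · X1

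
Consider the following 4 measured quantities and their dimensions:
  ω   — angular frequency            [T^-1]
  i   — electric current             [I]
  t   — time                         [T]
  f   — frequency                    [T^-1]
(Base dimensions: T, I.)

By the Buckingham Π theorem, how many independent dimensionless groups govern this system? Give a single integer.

Exponent matrix [T,I] × [ω,i,t,f]:
  T: [-1  0  1 -1]
  I: [ 0  1  0  0]
Row reduction gives pivot columns ω,i; rank = 2
4 vars − rank 2 = 2 Π groups

2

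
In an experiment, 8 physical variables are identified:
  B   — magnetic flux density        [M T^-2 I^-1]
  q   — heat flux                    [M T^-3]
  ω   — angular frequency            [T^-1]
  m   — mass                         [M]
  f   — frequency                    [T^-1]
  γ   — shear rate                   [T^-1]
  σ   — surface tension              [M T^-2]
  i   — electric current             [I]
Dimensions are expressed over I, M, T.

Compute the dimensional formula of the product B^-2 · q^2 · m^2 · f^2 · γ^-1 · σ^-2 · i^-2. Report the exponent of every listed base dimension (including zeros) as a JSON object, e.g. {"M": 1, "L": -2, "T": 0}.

{"I": 0, "M": 0, "T": 1}

Dimensional matrix (I×M×T by B×q×ω×m×f×γ×σ×i):
  I: [-1  0  0  0  0  0  0  1]
  M: [ 1  1  0  1  0  0  1  0]
  T: [-2 -3 -1  0 -1 -1 -2  0]
  [I]: (-2)·-1+(2)·0+(2)·0+(2)·0+(-1)·0+(-2)·0+(-2)·1 = 0
  [M]: (-2)·1+(2)·1+(2)·1+(2)·0+(-1)·0+(-2)·1+(-2)·0 = 0
  [T]: (-2)·-2+(2)·-3+(2)·0+(2)·-1+(-1)·-1+(-2)·-2+(-2)·0 = 1
⇒ T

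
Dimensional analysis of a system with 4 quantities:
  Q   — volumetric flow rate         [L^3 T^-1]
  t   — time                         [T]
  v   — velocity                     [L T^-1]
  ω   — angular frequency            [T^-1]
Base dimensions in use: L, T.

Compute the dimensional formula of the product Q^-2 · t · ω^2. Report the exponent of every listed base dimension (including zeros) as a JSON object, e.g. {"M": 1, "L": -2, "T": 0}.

{"L": -6, "T": 1}

Exponent matrix [L,T] × [Q,t,v,ω]:
  L: [ 3  0  1  0]
  T: [-1  1 -1 -1]
  [L]: (-2)·3+(1)·0+(2)·0 = -6
  [T]: (-2)·-1+(1)·1+(2)·-1 = 1
⇒ L^-6 T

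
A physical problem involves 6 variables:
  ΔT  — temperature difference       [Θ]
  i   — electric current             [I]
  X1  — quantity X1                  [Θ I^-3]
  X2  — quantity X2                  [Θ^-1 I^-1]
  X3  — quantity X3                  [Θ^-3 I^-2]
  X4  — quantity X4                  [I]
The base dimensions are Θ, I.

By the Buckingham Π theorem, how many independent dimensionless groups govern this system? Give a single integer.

Exponent matrix [Θ,I] × [ΔT,i,X1,X2,X3,X4]:
  Θ: [ 1  0  1 -1 -3  0]
  I: [ 0  1 -3 -1 -2  1]
Echelon form has 2 nonzero rows (pivots: ΔT,i)
n=6, r=2 ⇒ 4 dimensionless groups

4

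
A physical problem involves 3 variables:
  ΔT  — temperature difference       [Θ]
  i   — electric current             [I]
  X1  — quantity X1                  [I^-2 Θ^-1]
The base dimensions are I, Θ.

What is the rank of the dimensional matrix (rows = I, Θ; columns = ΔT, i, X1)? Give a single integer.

Write exponents as rows I,Θ / cols ΔT,i,X1:
  I: [ 0  1 -2]
  Θ: [ 1  0 -1]
Echelon form has 2 nonzero rows (pivots: ΔT,i)

2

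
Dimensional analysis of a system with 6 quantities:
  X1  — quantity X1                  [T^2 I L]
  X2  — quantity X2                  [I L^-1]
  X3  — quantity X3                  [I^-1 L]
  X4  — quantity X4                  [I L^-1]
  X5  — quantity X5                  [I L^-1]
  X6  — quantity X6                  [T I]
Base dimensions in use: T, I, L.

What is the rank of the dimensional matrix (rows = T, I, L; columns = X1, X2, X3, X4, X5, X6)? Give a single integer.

2

Write exponents as rows T,I,L / cols X1,X2,X3,X4,X5,X6:
  T: [ 2  0  0  0  0  1]
  I: [ 1  1 -1  1  1  1]
  L: [ 1 -1  1 -1 -1  0]
Row reduction gives pivot columns X1,X2; rank = 2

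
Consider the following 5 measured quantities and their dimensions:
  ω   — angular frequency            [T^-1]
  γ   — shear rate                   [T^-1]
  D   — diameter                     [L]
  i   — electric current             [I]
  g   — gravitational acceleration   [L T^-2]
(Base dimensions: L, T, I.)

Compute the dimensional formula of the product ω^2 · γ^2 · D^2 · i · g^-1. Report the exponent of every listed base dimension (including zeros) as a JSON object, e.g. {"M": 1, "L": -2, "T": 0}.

Exponent matrix [L,T,I] × [ω,γ,D,i,g]:
  L: [ 0  0  1  0  1]
  T: [-1 -1  0  0 -2]
  I: [ 0  0  0  1  0]
  [L]: (2)·0+(2)·0+(2)·1+(1)·0+(-1)·1 = 1
  [T]: (2)·-1+(2)·-1+(2)·0+(1)·0+(-1)·-2 = -2
  [I]: (2)·0+(2)·0+(2)·0+(1)·1+(-1)·0 = 1
⇒ L T^-2 I

{"L": 1, "T": -2, "I": 1}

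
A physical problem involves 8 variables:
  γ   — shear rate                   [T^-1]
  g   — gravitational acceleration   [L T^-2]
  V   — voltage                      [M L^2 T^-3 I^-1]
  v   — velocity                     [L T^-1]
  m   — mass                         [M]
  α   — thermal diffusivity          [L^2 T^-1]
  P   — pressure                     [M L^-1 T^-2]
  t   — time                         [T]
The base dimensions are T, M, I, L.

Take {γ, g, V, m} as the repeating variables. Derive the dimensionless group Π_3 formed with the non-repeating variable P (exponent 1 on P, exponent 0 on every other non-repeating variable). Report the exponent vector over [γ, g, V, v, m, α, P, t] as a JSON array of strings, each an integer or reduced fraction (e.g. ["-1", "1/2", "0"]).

Dimensional matrix (T×M×I×L by γ×g×V×v×m×α×P×t):
  T: [-1 -2 -3 -1  0 -1 -2  1]
  M: [ 0  0  1  0  1  0  1  0]
  I: [ 0  0 -1  0  0  0  0  0]
  L: [ 0  1  2  1  0  2 -1  0]
RREF → pivots at {γ,g,V,m} ⇒ r = 4
Repeat: γ,g,V,m; free: v,α,P,t
RREF:
  r0: [   1    0    0   -1    0   -3    4   -1]
  r1: [   0    1    0    1    0    2   -1    0]
  r2: [   0    0    1    0    0    0    0    0]
  r3: [   0    0    0    0    1    0    1    0]
Fix exponent of P at 1, v at 0, α at 0, t at 0; solve each RREF row for its pivot's exponent:
  r0: exp(γ) + (4)·1 = 0 ⇒ exp(γ) = -4
  r1: exp(g) + (-1)·1 = 0 ⇒ exp(g) = 1
  r2: exp(V) + (0)·1 = 0 ⇒ exp(V) = 0
  r3: exp(m) + (1)·1 = 0 ⇒ exp(m) = -1
Π_3 = γ^-4 · g · m^-1 · P

["-4", "1", "0", "0", "-1", "0", "1", "0"]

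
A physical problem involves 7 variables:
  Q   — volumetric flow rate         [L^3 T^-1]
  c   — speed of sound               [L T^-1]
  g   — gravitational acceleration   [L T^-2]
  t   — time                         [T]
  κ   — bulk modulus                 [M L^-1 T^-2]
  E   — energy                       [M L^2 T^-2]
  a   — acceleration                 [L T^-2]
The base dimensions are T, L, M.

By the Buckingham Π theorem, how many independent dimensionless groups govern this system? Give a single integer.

4

Write exponents as rows T,L,M / cols Q,c,g,t,κ,E,a:
  T: [-1 -1 -2  1 -2 -2 -2]
  L: [ 3  1  1  0 -1  2  1]
  M: [ 0  0  0  0  1  1  0]
Echelon form has 3 nonzero rows (pivots: Q,c,κ)
n=7, r=3 ⇒ 4 dimensionless groups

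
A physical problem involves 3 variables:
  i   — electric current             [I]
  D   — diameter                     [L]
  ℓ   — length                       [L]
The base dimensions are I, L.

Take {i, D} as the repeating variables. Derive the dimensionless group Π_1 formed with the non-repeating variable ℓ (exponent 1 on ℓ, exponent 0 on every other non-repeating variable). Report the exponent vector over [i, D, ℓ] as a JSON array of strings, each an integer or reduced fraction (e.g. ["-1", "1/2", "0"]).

["0", "-1", "1"]

Exponent matrix [I,L] × [i,D,ℓ]:
  I: [ 1  0  0]
  L: [ 0  1  1]
Echelon form has 2 nonzero rows (pivots: i,D)
Repeat: i,D; free: ℓ
RREF:
  r0: [   1    0    0]
  r1: [   0    1    1]
Fix exponent of ℓ at 1; solve each RREF row for its pivot's exponent:
  r0: exp(i) + (0)·1 = 0 ⇒ exp(i) = 0
  r1: exp(D) + (1)·1 = 0 ⇒ exp(D) = -1
Π_1 = D^-1 · ℓ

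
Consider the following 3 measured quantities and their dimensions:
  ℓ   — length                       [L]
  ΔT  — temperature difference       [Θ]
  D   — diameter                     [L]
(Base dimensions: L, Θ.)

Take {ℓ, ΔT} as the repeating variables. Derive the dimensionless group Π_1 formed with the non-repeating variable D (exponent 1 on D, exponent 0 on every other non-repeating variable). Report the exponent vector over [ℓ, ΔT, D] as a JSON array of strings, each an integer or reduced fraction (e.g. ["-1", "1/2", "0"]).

Dimensional matrix (L×Θ by ℓ×ΔT×D):
  L: [ 1  0  1]
  Θ: [ 0  1  0]
RREF → pivots at {ℓ,ΔT} ⇒ r = 2
Repeat: ℓ,ΔT; free: D
RREF:
  r0: [   1    0    1]
  r1: [   0    1    0]
Fix exponent of D at 1; solve each RREF row for its pivot's exponent:
  r0: exp(ℓ) + (1)·1 = 0 ⇒ exp(ℓ) = -1
  r1: exp(ΔT) + (0)·1 = 0 ⇒ exp(ΔT) = 0
Π_1 = ℓ^-1 · D

["-1", "0", "1"]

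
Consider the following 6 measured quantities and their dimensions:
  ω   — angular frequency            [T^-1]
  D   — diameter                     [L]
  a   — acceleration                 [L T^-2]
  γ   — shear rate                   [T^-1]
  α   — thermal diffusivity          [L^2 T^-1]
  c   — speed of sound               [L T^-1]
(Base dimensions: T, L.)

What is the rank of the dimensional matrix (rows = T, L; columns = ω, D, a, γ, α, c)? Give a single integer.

2

Exponent matrix [T,L] × [ω,D,a,γ,α,c]:
  T: [-1  0 -2 -1 -1 -1]
  L: [ 0  1  1  0  2  1]
Echelon form has 2 nonzero rows (pivots: ω,D)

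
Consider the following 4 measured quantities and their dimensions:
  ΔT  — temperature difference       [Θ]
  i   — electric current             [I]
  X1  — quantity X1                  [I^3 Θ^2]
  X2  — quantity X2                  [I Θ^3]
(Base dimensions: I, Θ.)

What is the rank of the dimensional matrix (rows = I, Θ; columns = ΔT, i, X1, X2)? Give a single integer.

Dimensional matrix (I×Θ by ΔT×i×X1×X2):
  I: [ 0  1  3  1]
  Θ: [ 1  0  2  3]
Echelon form has 2 nonzero rows (pivots: ΔT,i)

2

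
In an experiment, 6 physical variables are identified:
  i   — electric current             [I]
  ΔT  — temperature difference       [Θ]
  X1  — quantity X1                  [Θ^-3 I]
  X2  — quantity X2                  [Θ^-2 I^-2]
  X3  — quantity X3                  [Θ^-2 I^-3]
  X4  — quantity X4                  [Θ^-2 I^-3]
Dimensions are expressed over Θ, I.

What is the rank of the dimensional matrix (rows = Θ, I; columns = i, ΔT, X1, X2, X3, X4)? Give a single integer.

2

Write exponents as rows Θ,I / cols i,ΔT,X1,X2,X3,X4:
  Θ: [ 0  1 -3 -2 -2 -2]
  I: [ 1  0  1 -2 -3 -3]
Row reduction gives pivot columns i,ΔT; rank = 2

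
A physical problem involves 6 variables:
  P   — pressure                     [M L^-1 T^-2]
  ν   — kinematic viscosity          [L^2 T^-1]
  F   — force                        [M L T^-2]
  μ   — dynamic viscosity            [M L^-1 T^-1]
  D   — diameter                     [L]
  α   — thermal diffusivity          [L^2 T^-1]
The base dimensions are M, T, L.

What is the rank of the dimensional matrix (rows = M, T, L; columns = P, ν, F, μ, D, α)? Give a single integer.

Exponent matrix [M,T,L] × [P,ν,F,μ,D,α]:
  M: [ 1  0  1  1  0  0]
  T: [-2 -1 -2 -1  0 -1]
  L: [-1  2  1 -1  1  2]
Echelon form has 3 nonzero rows (pivots: P,ν,F)

3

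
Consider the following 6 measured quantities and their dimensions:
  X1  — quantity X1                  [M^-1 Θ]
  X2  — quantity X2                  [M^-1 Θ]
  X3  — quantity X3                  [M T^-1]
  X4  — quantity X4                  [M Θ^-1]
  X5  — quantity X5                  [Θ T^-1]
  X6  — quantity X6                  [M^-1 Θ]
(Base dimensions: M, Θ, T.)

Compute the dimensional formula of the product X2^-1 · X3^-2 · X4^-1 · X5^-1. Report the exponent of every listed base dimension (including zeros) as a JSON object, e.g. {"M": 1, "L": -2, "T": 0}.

{"M": -2, "Θ": -1, "T": 3}

Dimensional matrix (M×Θ×T by X1×X2×X3×X4×X5×X6):
  M: [-1 -1  1  1  0 -1]
  Θ: [ 1  1  0 -1  1  1]
  T: [ 0  0 -1  0 -1  0]
  [M]: (-1)·-1+(-2)·1+(-1)·1+(-1)·0 = -2
  [Θ]: (-1)·1+(-2)·0+(-1)·-1+(-1)·1 = -1
  [T]: (-1)·0+(-2)·-1+(-1)·0+(-1)·-1 = 3
⇒ M^-2 Θ^-1 T^3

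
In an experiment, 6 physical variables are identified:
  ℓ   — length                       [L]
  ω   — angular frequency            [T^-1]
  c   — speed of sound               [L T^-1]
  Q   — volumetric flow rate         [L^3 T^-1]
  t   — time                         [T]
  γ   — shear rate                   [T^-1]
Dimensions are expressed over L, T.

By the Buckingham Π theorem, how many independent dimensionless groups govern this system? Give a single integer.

Write exponents as rows L,T / cols ℓ,ω,c,Q,t,γ:
  L: [ 1  0  1  3  0  0]
  T: [ 0 -1 -1 -1  1 -1]
Echelon form has 2 nonzero rows (pivots: ℓ,ω)
n=6, r=2 ⇒ 4 dimensionless groups

4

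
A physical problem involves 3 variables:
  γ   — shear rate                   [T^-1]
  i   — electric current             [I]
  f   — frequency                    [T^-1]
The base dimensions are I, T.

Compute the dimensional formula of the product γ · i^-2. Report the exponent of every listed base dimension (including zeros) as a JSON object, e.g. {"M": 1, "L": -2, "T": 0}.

{"I": -2, "T": -1}

Dimensional matrix (I×T by γ×i×f):
  I: [ 0  1  0]
  T: [-1  0 -1]
  [I]: (1)·0+(-2)·1 = -2
  [T]: (1)·-1+(-2)·0 = -1
⇒ I^-2 T^-1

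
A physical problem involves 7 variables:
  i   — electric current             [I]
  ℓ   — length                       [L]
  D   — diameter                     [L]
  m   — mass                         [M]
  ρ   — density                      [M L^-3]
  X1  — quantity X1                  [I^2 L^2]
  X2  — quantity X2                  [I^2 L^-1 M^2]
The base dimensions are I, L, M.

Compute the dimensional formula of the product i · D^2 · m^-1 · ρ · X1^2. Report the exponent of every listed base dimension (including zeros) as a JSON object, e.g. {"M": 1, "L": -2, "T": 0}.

{"I": 5, "L": 3, "M": 0}

Exponent matrix [I,L,M] × [i,ℓ,D,m,ρ,X1,X2]:
  I: [ 1  0  0  0  0  2  2]
  L: [ 0  1  1  0 -3  2 -1]
  M: [ 0  0  0  1  1  0  2]
  [I]: (1)·1+(2)·0+(-1)·0+(1)·0+(2)·2 = 5
  [L]: (1)·0+(2)·1+(-1)·0+(1)·-3+(2)·2 = 3
  [M]: (1)·0+(2)·0+(-1)·1+(1)·1+(2)·0 = 0
⇒ I^5 L^3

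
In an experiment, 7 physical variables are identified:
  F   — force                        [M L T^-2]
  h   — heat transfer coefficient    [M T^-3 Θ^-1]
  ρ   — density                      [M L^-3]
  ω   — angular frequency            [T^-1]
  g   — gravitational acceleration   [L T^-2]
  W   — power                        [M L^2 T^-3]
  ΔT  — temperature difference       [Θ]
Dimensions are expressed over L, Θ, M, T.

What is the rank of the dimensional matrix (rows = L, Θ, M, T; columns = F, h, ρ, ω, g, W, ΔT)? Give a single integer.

4

Dimensional matrix (L×Θ×M×T by F×h×ρ×ω×g×W×ΔT):
  L: [ 1  0 -3  0  1  2  0]
  Θ: [ 0 -1  0  0  0  0  1]
  M: [ 1  1  1  0  0  1  0]
  T: [-2 -3  0 -1 -2 -3  0]
Echelon form has 4 nonzero rows (pivots: F,h,ρ,ω)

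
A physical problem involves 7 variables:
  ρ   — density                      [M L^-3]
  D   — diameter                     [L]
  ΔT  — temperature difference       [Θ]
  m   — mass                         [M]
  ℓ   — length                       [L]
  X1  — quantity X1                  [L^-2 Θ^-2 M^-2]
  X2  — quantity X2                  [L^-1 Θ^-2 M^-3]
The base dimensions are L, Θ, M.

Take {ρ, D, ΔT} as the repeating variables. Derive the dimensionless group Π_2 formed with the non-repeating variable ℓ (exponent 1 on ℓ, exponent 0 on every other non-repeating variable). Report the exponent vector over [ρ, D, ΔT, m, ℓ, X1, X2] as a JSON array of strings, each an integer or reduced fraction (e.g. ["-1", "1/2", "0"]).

Write exponents as rows L,Θ,M / cols ρ,D,ΔT,m,ℓ,X1,X2:
  L: [-3  1  0  0  1 -2 -1]
  Θ: [ 0  0  1  0  0 -2 -2]
  M: [ 1  0  0  1  0 -2 -3]
Echelon form has 3 nonzero rows (pivots: ρ,D,ΔT)
Pivot set = {ρ,D,ΔT}, free = {m,ℓ,X1,X2}
RREF:
  r0: [   1    0    0    1    0   -2   -3]
  r1: [   0    1    0    3    1   -8  -10]
  r2: [   0    0    1    0    0   -2   -2]
Fix exponent of ℓ at 1, m at 0, X1 at 0, X2 at 0; solve each RREF row for its pivot's exponent:
  r0: exp(ρ) + (0)·1 = 0 ⇒ exp(ρ) = 0
  r1: exp(D) + (1)·1 = 0 ⇒ exp(D) = -1
  r2: exp(ΔT) + (0)·1 = 0 ⇒ exp(ΔT) = 0
Π_2 = D^-1 · ℓ

["0", "-1", "0", "0", "1", "0", "0"]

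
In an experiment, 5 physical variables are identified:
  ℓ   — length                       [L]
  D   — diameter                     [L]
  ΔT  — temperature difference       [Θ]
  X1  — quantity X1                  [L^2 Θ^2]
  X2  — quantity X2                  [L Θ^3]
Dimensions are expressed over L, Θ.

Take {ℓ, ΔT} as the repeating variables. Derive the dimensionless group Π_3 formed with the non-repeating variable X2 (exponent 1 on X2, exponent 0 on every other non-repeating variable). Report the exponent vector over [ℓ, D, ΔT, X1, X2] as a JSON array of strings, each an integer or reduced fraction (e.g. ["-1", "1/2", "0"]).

Exponent matrix [L,Θ] × [ℓ,D,ΔT,X1,X2]:
  L: [ 1  1  0  2  1]
  Θ: [ 0  0  1  2  3]
Echelon form has 2 nonzero rows (pivots: ℓ,ΔT)
Pivot set = {ℓ,ΔT}, free = {D,X1,X2}
RREF:
  r0: [   1    1    0    2    1]
  r1: [   0    0    1    2    3]
Fix exponent of X2 at 1, D at 0, X1 at 0; solve each RREF row for its pivot's exponent:
  r0: exp(ℓ) + (1)·1 = 0 ⇒ exp(ℓ) = -1
  r1: exp(ΔT) + (3)·1 = 0 ⇒ exp(ΔT) = -3
Π_3 = ℓ^-1 · ΔT^-3 · X2

["-1", "0", "-3", "0", "1"]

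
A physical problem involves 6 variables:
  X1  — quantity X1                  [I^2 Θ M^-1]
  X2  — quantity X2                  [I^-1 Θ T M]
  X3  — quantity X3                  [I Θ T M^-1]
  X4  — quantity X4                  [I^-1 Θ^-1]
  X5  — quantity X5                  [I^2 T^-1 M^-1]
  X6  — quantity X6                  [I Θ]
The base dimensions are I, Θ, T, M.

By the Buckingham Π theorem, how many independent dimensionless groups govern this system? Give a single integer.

3

Dimensional matrix (I×Θ×T×M by X1×X2×X3×X4×X5×X6):
  I: [ 2 -1  1 -1  2  1]
  Θ: [ 1  1  1 -1  0  1]
  T: [ 0  1  1  0 -1  0]
  M: [-1  1 -1  0 -1  0]
Row reduction gives pivot columns X1,X2,X3; rank = 3
n=6, r=3 ⇒ 3 dimensionless groups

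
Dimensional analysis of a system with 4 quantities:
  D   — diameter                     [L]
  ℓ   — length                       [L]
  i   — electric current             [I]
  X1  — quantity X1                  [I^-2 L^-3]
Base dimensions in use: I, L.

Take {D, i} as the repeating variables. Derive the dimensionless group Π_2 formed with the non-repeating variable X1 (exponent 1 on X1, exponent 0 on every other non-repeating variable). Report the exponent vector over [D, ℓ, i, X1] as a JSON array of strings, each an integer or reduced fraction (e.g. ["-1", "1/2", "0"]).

["3", "0", "2", "1"]

Write exponents as rows I,L / cols D,ℓ,i,X1:
  I: [ 0  0  1 -2]
  L: [ 1  1  0 -3]
RREF → pivots at {D,i} ⇒ r = 2
Pivot set = {D,i}, free = {ℓ,X1}
RREF:
  r0: [   1    1    0   -3]
  r1: [   0    0    1   -2]
Fix exponent of X1 at 1, ℓ at 0; solve each RREF row for its pivot's exponent:
  r0: exp(D) + (-3)·1 = 0 ⇒ exp(D) = 3
  r1: exp(i) + (-2)·1 = 0 ⇒ exp(i) = 2
Π_2 = D^3 · i^2 · X1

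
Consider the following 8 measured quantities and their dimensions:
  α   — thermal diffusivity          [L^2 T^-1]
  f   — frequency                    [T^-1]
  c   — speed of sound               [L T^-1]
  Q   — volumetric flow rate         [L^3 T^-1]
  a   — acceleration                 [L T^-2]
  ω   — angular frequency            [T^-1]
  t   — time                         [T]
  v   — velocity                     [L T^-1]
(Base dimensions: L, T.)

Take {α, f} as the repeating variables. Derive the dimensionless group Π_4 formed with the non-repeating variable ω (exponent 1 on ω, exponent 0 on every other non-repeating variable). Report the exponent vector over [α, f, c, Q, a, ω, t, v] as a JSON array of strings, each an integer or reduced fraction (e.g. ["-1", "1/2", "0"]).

Write exponents as rows L,T / cols α,f,c,Q,a,ω,t,v:
  L: [ 2  0  1  3  1  0  0  1]
  T: [-1 -1 -1 -1 -2 -1  1 -1]
Echelon form has 2 nonzero rows (pivots: α,f)
Repeat: α,f; free: c,Q,a,ω,t,v
RREF:
  r0: [   1    0  1/2  3/2  1/2    0    0  1/2]
  r1: [   0    1  1/2 -1/2  3/2    1   -1  1/2]
Fix exponent of ω at 1, c at 0, Q at 0, a at 0, t at 0, v at 0; solve each RREF row for its pivot's exponent:
  r0: exp(α) + (0)·1 = 0 ⇒ exp(α) = 0
  r1: exp(f) + (1)·1 = 0 ⇒ exp(f) = -1
Π_4 = f^-1 · ω

["0", "-1", "0", "0", "0", "1", "0", "0"]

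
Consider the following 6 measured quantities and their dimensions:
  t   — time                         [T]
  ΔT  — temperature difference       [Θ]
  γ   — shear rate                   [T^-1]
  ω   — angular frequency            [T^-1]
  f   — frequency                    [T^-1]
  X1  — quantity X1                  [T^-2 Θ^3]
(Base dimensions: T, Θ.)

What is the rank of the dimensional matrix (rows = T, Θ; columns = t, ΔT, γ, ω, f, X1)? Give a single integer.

Exponent matrix [T,Θ] × [t,ΔT,γ,ω,f,X1]:
  T: [ 1  0 -1 -1 -1 -2]
  Θ: [ 0  1  0  0  0  3]
Echelon form has 2 nonzero rows (pivots: t,ΔT)

2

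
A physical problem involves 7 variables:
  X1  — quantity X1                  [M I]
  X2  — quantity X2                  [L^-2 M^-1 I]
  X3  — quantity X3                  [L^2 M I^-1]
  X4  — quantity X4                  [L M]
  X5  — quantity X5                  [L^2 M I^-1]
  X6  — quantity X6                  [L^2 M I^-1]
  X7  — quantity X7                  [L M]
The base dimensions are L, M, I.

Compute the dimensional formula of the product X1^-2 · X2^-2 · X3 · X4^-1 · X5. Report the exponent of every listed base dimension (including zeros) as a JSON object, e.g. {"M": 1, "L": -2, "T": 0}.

{"L": 7, "M": 1, "I": -6}

Exponent matrix [L,M,I] × [X1,X2,X3,X4,X5,X6,X7]:
  L: [ 0 -2  2  1  2  2  1]
  M: [ 1 -1  1  1  1  1  1]
  I: [ 1  1 -1  0 -1 -1  0]
  [L]: (-2)·0+(-2)·-2+(1)·2+(-1)·1+(1)·2 = 7
  [M]: (-2)·1+(-2)·-1+(1)·1+(-1)·1+(1)·1 = 1
  [I]: (-2)·1+(-2)·1+(1)·-1+(-1)·0+(1)·-1 = -6
⇒ L^7 M I^-6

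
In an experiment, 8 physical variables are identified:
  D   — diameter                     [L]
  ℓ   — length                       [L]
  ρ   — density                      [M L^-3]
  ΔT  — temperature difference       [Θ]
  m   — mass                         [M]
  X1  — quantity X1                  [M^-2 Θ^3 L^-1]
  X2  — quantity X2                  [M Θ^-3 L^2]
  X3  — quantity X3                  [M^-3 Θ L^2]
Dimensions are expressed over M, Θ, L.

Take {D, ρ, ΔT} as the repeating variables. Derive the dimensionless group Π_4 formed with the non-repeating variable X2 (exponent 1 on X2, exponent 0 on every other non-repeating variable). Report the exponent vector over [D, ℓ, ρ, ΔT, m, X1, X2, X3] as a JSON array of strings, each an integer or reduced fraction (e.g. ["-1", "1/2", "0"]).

Write exponents as rows M,Θ,L / cols D,ℓ,ρ,ΔT,m,X1,X2,X3:
  M: [ 0  0  1  0  1 -2  1 -3]
  Θ: [ 0  0  0  1  0  3 -3  1]
  L: [ 1  1 -3  0  0 -1  2  2]
Echelon form has 3 nonzero rows (pivots: D,ρ,ΔT)
Repeat: D,ρ,ΔT; free: ℓ,m,X1,X2,X3
RREF:
  r0: [   1    1    0    0    3   -7    5   -7]
  r1: [   0    0    1    0    1   -2    1   -3]
  r2: [   0    0    0    1    0    3   -3    1]
Fix exponent of X2 at 1, ℓ at 0, m at 0, X1 at 0, X3 at 0; solve each RREF row for its pivot's exponent:
  r0: exp(D) + (5)·1 = 0 ⇒ exp(D) = -5
  r1: exp(ρ) + (1)·1 = 0 ⇒ exp(ρ) = -1
  r2: exp(ΔT) + (-3)·1 = 0 ⇒ exp(ΔT) = 3
Π_4 = D^-5 · ρ^-1 · ΔT^3 · X2

["-5", "0", "-1", "3", "0", "0", "1", "0"]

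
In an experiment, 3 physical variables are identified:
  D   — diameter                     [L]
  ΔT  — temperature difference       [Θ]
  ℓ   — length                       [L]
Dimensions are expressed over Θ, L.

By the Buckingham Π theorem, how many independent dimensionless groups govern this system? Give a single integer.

Write exponents as rows Θ,L / cols D,ΔT,ℓ:
  Θ: [ 0  1  0]
  L: [ 1  0  1]
Row reduction gives pivot columns D,ΔT; rank = 2
3 vars − rank 2 = 1 Π group

1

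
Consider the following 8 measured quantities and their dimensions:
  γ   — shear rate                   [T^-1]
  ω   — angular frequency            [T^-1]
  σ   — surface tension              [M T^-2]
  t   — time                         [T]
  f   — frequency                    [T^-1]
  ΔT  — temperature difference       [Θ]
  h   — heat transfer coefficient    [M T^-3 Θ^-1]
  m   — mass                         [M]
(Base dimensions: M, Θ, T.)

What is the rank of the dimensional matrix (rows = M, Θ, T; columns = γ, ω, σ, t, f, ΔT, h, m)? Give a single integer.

3

Write exponents as rows M,Θ,T / cols γ,ω,σ,t,f,ΔT,h,m:
  M: [ 0  0  1  0  0  0  1  1]
  Θ: [ 0  0  0  0  0  1 -1  0]
  T: [-1 -1 -2  1 -1  0 -3  0]
Row reduction gives pivot columns γ,σ,ΔT; rank = 3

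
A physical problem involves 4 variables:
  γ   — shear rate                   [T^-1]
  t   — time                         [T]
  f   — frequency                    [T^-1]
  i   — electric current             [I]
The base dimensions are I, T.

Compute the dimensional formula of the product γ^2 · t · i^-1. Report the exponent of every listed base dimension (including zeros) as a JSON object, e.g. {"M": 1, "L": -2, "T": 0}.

Exponent matrix [I,T] × [γ,t,f,i]:
  I: [ 0  0  0  1]
  T: [-1  1 -1  0]
  [I]: (2)·0+(1)·0+(-1)·1 = -1
  [T]: (2)·-1+(1)·1+(-1)·0 = -1
⇒ I^-1 T^-1

{"I": -1, "T": -1}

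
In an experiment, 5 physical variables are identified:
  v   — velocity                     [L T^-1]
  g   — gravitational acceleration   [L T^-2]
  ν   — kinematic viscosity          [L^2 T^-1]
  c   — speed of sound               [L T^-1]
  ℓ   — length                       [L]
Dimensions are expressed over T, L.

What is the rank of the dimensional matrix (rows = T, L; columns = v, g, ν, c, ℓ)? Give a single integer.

Write exponents as rows T,L / cols v,g,ν,c,ℓ:
  T: [-1 -2 -1 -1  0]
  L: [ 1  1  2  1  1]
RREF → pivots at {v,g} ⇒ r = 2

2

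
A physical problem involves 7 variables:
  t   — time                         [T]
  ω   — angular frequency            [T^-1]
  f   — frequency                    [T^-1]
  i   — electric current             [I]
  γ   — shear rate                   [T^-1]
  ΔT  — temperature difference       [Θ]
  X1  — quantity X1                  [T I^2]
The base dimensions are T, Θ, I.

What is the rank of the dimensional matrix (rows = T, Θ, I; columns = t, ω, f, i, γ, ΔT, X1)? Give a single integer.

Write exponents as rows T,Θ,I / cols t,ω,f,i,γ,ΔT,X1:
  T: [ 1 -1 -1  0 -1  0  1]
  Θ: [ 0  0  0  0  0  1  0]
  I: [ 0  0  0  1  0  0  2]
Echelon form has 3 nonzero rows (pivots: t,i,ΔT)

3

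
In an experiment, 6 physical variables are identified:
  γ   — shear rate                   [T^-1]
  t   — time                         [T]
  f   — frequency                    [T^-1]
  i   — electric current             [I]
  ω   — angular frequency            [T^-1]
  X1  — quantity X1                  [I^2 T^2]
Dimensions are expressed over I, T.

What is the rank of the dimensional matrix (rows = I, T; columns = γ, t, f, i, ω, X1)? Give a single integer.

2

Write exponents as rows I,T / cols γ,t,f,i,ω,X1:
  I: [ 0  0  0  1  0  2]
  T: [-1  1 -1  0 -1  2]
Row reduction gives pivot columns γ,i; rank = 2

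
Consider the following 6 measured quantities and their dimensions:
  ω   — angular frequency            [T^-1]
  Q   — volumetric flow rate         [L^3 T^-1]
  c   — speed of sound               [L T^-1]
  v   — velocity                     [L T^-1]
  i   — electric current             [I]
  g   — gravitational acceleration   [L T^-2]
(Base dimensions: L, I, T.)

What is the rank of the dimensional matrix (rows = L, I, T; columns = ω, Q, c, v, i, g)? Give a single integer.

3

Dimensional matrix (L×I×T by ω×Q×c×v×i×g):
  L: [ 0  3  1  1  0  1]
  I: [ 0  0  0  0  1  0]
  T: [-1 -1 -1 -1  0 -2]
Row reduction gives pivot columns ω,Q,i; rank = 3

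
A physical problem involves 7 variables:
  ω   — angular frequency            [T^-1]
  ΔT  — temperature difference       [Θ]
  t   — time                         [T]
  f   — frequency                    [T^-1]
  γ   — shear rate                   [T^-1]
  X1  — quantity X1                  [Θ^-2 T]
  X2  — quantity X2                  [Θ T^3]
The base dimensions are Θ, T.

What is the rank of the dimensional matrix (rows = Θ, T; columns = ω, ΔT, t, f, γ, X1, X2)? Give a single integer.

Dimensional matrix (Θ×T by ω×ΔT×t×f×γ×X1×X2):
  Θ: [ 0  1  0  0  0 -2  1]
  T: [-1  0  1 -1 -1  1  3]
Row reduction gives pivot columns ω,ΔT; rank = 2

2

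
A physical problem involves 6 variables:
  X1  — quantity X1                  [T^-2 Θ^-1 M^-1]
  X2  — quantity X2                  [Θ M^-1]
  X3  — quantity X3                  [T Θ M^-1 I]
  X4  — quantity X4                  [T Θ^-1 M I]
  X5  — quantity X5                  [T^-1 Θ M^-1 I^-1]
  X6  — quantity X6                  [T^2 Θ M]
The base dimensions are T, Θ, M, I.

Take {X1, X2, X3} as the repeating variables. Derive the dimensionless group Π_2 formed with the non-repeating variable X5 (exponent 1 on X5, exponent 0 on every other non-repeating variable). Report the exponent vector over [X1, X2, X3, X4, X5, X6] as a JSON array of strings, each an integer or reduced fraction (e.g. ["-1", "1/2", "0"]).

Exponent matrix [T,Θ,M,I] × [X1,X2,X3,X4,X5,X6]:
  T: [-2  0  1  1 -1  2]
  Θ: [-1  1  1 -1  1  1]
  M: [-1 -1 -1  1 -1  1]
  I: [ 0  0  1  1 -1  0]
RREF → pivots at {X1,X2,X3} ⇒ r = 3
Pivot set = {X1,X2,X3}, free = {X4,X5,X6}
RREF:
  r0: [   1    0    0    0    0   -1]
  r1: [   0    1    0   -2    2    0]
  r2: [   0    0    1    1   -1    0]
  r3: [   0    0    0    0    0    0]
Fix exponent of X5 at 1, X4 at 0, X6 at 0; solve each RREF row for its pivot's exponent:
  r0: exp(X1) + (0)·1 = 0 ⇒ exp(X1) = 0
  r1: exp(X2) + (2)·1 = 0 ⇒ exp(X2) = -2
  r2: exp(X3) + (-1)·1 = 0 ⇒ exp(X3) = 1
Π_2 = X2^-2 · X3 · X5

["0", "-2", "1", "0", "1", "0"]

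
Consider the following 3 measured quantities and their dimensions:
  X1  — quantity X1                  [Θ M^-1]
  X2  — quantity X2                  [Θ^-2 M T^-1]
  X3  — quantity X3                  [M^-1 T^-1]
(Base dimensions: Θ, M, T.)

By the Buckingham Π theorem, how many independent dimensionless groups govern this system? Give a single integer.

Exponent matrix [Θ,M,T] × [X1,X2,X3]:
  Θ: [ 1 -2  0]
  M: [-1  1 -1]
  T: [ 0 -1 -1]
Row reduction gives pivot columns X1,X2; rank = 2
n=3, r=2 ⇒ 1 dimensionless group

1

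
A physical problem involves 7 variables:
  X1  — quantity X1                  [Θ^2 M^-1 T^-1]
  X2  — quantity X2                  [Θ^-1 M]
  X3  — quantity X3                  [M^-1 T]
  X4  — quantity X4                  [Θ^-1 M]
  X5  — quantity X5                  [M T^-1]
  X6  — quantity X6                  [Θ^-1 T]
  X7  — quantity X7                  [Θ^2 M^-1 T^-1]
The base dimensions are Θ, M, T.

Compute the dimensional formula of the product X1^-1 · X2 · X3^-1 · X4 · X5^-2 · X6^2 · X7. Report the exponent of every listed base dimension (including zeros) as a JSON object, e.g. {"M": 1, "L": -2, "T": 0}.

Dimensional matrix (Θ×M×T by X1×X2×X3×X4×X5×X6×X7):
  Θ: [ 2 -1  0 -1  0 -1  2]
  M: [-1  1 -1  1  1  0 -1]
  T: [-1  0  1  0 -1  1 -1]
  [Θ]: (-1)·2+(1)·-1+(-1)·0+(1)·-1+(-2)·0+(2)·-1+(1)·2 = -4
  [M]: (-1)·-1+(1)·1+(-1)·-1+(1)·1+(-2)·1+(2)·0+(1)·-1 = 1
  [T]: (-1)·-1+(1)·0+(-1)·1+(1)·0+(-2)·-1+(2)·1+(1)·-1 = 3
⇒ Θ^-4 M T^3

{"Θ": -4, "M": 1, "T": 3}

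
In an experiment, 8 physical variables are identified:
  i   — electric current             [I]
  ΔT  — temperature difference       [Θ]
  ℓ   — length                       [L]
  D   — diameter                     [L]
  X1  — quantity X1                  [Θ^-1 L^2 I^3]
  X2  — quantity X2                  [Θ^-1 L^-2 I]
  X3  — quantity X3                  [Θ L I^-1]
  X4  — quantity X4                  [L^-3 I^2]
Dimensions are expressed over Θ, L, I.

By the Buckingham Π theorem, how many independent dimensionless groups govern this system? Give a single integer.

5

Write exponents as rows Θ,L,I / cols i,ΔT,ℓ,D,X1,X2,X3,X4:
  Θ: [ 0  1  0  0 -1 -1  1  0]
  L: [ 0  0  1  1  2 -2  1 -3]
  I: [ 1  0  0  0  3  1 -1  2]
Echelon form has 3 nonzero rows (pivots: i,ΔT,ℓ)
Π count = n − r = 8 − 3 = 5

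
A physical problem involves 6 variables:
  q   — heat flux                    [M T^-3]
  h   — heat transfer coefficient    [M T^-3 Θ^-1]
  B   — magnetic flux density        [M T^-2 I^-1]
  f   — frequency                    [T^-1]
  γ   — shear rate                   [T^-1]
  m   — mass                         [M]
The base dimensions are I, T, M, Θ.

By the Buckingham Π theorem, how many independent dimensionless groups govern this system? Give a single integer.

2

Exponent matrix [I,T,M,Θ] × [q,h,B,f,γ,m]:
  I: [ 0  0 -1  0  0  0]
  T: [-3 -3 -2 -1 -1  0]
  M: [ 1  1  1  0  0  1]
  Θ: [ 0 -1  0  0  0  0]
Echelon form has 4 nonzero rows (pivots: q,h,B,f)
6 vars − rank 4 = 2 Π groups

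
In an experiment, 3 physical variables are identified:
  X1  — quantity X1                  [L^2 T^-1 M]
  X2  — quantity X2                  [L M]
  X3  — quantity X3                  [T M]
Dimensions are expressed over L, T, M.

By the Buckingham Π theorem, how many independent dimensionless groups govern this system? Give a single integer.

Write exponents as rows L,T,M / cols X1,X2,X3:
  L: [ 2  1  0]
  T: [-1  0  1]
  M: [ 1  1  1]
Row reduction gives pivot columns X1,X2; rank = 2
n=3, r=2 ⇒ 1 dimensionless group

1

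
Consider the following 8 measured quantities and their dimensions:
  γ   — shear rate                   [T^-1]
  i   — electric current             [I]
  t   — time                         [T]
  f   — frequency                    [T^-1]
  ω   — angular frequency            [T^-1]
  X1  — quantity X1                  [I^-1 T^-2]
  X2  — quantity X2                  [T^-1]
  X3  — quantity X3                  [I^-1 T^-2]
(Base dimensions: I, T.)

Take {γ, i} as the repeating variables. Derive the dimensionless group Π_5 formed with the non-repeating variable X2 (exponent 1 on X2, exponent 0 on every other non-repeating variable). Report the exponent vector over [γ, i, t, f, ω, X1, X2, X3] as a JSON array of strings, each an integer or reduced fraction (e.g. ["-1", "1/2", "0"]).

["-1", "0", "0", "0", "0", "0", "1", "0"]

Write exponents as rows I,T / cols γ,i,t,f,ω,X1,X2,X3:
  I: [ 0  1  0  0  0 -1  0 -1]
  T: [-1  0  1 -1 -1 -2 -1 -2]
Row reduction gives pivot columns γ,i; rank = 2
Repeat: γ,i; free: t,f,ω,X1,X2,X3
RREF:
  r0: [   1    0   -1    1    1    2    1    2]
  r1: [   0    1    0    0    0   -1    0   -1]
Fix exponent of X2 at 1, t at 0, f at 0, ω at 0, X1 at 0, X3 at 0; solve each RREF row for its pivot's exponent:
  r0: exp(γ) + (1)·1 = 0 ⇒ exp(γ) = -1
  r1: exp(i) + (0)·1 = 0 ⇒ exp(i) = 0
Π_5 = γ^-1 · X2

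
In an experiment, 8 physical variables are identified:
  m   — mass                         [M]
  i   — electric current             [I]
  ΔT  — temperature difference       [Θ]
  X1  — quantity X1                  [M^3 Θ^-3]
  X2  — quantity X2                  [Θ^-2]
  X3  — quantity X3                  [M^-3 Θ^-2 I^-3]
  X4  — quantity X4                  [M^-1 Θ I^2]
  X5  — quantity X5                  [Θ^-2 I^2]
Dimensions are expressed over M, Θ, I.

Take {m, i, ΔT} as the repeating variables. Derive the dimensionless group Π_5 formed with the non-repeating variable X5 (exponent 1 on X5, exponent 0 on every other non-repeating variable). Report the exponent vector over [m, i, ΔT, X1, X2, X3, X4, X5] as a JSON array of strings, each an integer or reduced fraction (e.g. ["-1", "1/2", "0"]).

Dimensional matrix (M×Θ×I by m×i×ΔT×X1×X2×X3×X4×X5):
  M: [ 1  0  0  3  0 -3 -1  0]
  Θ: [ 0  0  1 -3 -2 -2  1 -2]
  I: [ 0  1  0  0  0 -3  2  2]
Row reduction gives pivot columns m,i,ΔT; rank = 3
Pivot set = {m,i,ΔT}, free = {X1,X2,X3,X4,X5}
RREF:
  r0: [   1    0    0    3    0   -3   -1    0]
  r1: [   0    1    0    0    0   -3    2    2]
  r2: [   0    0    1   -3   -2   -2    1   -2]
Fix exponent of X5 at 1, X1 at 0, X2 at 0, X3 at 0, X4 at 0; solve each RREF row for its pivot's exponent:
  r0: exp(m) + (0)·1 = 0 ⇒ exp(m) = 0
  r1: exp(i) + (2)·1 = 0 ⇒ exp(i) = -2
  r2: exp(ΔT) + (-2)·1 = 0 ⇒ exp(ΔT) = 2
Π_5 = i^-2 · ΔT^2 · X5

["0", "-2", "2", "0", "0", "0", "0", "1"]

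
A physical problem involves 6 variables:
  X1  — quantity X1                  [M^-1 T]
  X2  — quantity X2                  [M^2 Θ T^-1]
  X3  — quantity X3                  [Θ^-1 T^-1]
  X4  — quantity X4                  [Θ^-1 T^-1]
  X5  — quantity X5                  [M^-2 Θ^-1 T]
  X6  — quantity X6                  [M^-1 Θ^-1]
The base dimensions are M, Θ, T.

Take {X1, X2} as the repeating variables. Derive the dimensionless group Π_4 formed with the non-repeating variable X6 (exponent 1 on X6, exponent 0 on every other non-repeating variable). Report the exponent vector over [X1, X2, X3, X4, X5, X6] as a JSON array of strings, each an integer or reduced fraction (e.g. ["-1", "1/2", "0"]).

Exponent matrix [M,Θ,T] × [X1,X2,X3,X4,X5,X6]:
  M: [-1  2  0  0 -2 -1]
  Θ: [ 0  1 -1 -1 -1 -1]
  T: [ 1 -1 -1 -1  1  0]
Row reduction gives pivot columns X1,X2; rank = 2
Repeat: X1,X2; free: X3,X4,X5,X6
RREF:
  r0: [   1    0   -2   -2    0   -1]
  r1: [   0    1   -1   -1   -1   -1]
  r2: [   0    0    0    0    0    0]
Fix exponent of X6 at 1, X3 at 0, X4 at 0, X5 at 0; solve each RREF row for its pivot's exponent:
  r0: exp(X1) + (-1)·1 = 0 ⇒ exp(X1) = 1
  r1: exp(X2) + (-1)·1 = 0 ⇒ exp(X2) = 1
Π_4 = X1 · X2 · X6

["1", "1", "0", "0", "0", "1"]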